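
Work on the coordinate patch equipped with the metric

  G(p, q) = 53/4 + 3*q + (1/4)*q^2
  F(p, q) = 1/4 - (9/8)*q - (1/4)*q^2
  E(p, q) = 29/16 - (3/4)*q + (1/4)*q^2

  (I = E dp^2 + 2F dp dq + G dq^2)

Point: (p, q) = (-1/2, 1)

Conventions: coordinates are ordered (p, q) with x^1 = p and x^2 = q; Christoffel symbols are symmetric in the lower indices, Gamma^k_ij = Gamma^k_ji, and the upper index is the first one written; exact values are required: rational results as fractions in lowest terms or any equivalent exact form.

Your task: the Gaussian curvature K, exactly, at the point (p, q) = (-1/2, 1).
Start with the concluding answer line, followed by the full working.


Answer: K = -6688/567675

E = 21/16, F = -9/8, G = 33/2, EG - F^2 = 1305/64 at the point
E_p = 0, E_q = -1/4, F_p = 0, F_q = -13/8, G_p = 0, G_q = 7/2
E_qq = 1/2, F_pq = 0, G_pp = 0
Brioschi: K = (det M1 - det M2) / (EG - F^2)^2 with the standard first/second-derivative matrices M1, M2.
M1 = [[-E_qq/2 + F_pq - G_pp/2, E_p/2, F_p - E_q/2], [F_q - G_p/2, E, F], [G_q/2, F, G]] = [[-1/4, 0, 1/8], [-13/8, 21/16, -9/8], [7/4, -9/8, 33/2]]; det M1 = -165/32
M2 = [[0, E_q/2, G_p/2], [E_q/2, E, F], [G_p/2, F, G]] = [[0, -1/8, 0], [-1/8, 21/16, -9/8], [0, -9/8, 33/2]]; det M2 = -33/128
det M1 - det M2 = -627/128; K = -627/128 / (1305/64)^2 = -6688/567675


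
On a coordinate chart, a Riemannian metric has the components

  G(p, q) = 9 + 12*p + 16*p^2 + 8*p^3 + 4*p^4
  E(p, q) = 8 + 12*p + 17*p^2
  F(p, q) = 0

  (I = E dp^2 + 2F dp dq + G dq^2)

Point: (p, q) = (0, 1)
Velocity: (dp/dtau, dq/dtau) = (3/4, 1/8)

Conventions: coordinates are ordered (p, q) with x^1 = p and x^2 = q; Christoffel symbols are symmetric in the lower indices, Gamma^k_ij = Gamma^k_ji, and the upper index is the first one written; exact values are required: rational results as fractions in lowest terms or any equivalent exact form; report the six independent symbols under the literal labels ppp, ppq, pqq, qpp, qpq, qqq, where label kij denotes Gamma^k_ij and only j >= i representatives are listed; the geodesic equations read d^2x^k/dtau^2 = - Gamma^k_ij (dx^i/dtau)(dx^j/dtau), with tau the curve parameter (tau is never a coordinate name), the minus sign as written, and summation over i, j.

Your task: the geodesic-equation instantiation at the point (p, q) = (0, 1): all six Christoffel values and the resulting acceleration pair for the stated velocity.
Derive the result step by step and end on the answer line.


E = 8, F = 0, G = 9 at the point
E_p = 12, E_q = 0, F_p = 0, F_q = 0, G_p = 12, G_q = 0
EG - F^2 = 72;  g^inv = (1/72) * [[9, 0], [0, 8]]
first-kind symbols [ij,l] = (1/2)(d_i g_jl + d_j g_il - d_l g_ij): [pp,p] = E_p/2 = 6, [pp,q] = F_p - E_q/2 = 0, [pq,p] = E_q/2 = 0, [pq,q] = G_p/2 = 6, [qq,p] = F_q - G_p/2 = -6, [qq,q] = G_q/2 = 0
Gamma^p_ij = (G*[ij,p] - F*[ij,q])/(EG - F^2), Gamma^q_ij = (E*[ij,q] - F*[ij,p])/(EG - F^2)
Gamma_ppp = 3/4, Gamma_ppq = 0, Gamma_pqq = -3/4, Gamma_qpp = 0, Gamma_qpq = 2/3, Gamma_qqq = 0
d^2p/dtau^2 = -(Gamma_ppp*(3/4)^2 + 2*Gamma_ppq*(3/4)*(1/8) + Gamma_pqq*(1/8)^2) = -105/256
d^2q/dtau^2 = -(Gamma_qpp*(3/4)^2 + 2*Gamma_qpq*(3/4)*(1/8) + Gamma_qqq*(1/8)^2) = -1/8

Answer: Gamma_ppp = 3/4, Gamma_ppq = 0, Gamma_pqq = -3/4, Gamma_qpp = 0, Gamma_qpq = 2/3, Gamma_qqq = 0; accelerations (d^2p/dtau^2, d^2q/dtau^2) = (-105/256, -1/8)


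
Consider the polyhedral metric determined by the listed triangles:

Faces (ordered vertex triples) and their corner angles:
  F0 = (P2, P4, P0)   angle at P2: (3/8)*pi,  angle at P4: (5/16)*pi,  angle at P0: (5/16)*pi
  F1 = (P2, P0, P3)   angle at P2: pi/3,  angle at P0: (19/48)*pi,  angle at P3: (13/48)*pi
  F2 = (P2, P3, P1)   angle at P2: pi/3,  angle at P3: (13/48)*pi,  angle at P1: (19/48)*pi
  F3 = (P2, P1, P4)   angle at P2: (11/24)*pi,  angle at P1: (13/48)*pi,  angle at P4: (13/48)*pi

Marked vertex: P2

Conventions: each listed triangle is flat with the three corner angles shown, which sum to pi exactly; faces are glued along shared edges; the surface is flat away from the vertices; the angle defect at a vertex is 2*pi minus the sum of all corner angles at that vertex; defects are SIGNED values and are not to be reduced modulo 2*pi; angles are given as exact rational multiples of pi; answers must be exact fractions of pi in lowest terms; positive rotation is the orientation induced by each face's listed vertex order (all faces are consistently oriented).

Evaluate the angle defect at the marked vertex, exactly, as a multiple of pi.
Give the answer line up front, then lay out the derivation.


Answer: defect(P2) = pi/2

Sum of corner angles at P2: (3/2)*pi
defect = 2*pi - (3/2)*pi


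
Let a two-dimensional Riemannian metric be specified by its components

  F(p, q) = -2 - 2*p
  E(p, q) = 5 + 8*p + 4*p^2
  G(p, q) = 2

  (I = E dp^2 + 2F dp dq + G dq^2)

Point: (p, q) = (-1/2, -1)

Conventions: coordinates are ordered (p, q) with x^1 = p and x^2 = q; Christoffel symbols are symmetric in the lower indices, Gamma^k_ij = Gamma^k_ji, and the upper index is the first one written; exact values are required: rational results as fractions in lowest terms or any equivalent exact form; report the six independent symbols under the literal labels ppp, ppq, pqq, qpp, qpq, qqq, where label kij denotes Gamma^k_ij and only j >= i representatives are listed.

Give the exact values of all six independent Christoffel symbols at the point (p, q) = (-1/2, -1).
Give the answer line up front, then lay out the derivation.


Answer: Gamma_ppp = 2/3, Gamma_ppq = 0, Gamma_pqq = 0, Gamma_qpp = -2/3, Gamma_qpq = 0, Gamma_qqq = 0

E = 2, F = -1, G = 2 at the point
E_p = 4, E_q = 0, F_p = -2, F_q = 0, G_p = 0, G_q = 0
EG - F^2 = 3;  g^inv = (1/3) * [[2, 1], [1, 2]]
first-kind symbols [ij,l] = (1/2)(d_i g_jl + d_j g_il - d_l g_ij): [pp,p] = E_p/2 = 2, [pp,q] = F_p - E_q/2 = -2, [pq,p] = E_q/2 = 0, [pq,q] = G_p/2 = 0, [qq,p] = F_q - G_p/2 = 0, [qq,q] = G_q/2 = 0
Gamma^p_ij = (G*[ij,p] - F*[ij,q])/(EG - F^2), Gamma^q_ij = (E*[ij,q] - F*[ij,p])/(EG - F^2)


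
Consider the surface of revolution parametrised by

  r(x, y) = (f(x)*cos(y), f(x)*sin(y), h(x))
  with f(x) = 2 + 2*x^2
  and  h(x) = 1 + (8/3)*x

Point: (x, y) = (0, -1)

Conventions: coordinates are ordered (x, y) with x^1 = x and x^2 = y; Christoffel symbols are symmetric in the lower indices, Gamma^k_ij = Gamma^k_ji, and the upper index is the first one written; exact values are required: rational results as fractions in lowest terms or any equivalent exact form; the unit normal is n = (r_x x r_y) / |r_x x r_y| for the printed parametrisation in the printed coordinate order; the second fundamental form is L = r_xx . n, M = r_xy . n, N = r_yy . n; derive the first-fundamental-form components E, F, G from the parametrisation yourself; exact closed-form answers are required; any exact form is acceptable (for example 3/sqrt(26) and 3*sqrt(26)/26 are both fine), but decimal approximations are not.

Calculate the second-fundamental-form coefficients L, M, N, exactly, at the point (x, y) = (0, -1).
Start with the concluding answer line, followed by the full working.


Answer: L = -4, M = 0, N = 2

f = 2, f' = 0, f'' = 4, h' = 8/3, h'' = 0
E = 64/9, F = 0, G = 4; answer radicand W^2 = 64/9
unnormalised second-form numerators: l = -32/3, m = 0, n = 16/3; L = l/sqrt(64/9), and similarly M = m/sqrt(W^2), N = n/sqrt(W^2)


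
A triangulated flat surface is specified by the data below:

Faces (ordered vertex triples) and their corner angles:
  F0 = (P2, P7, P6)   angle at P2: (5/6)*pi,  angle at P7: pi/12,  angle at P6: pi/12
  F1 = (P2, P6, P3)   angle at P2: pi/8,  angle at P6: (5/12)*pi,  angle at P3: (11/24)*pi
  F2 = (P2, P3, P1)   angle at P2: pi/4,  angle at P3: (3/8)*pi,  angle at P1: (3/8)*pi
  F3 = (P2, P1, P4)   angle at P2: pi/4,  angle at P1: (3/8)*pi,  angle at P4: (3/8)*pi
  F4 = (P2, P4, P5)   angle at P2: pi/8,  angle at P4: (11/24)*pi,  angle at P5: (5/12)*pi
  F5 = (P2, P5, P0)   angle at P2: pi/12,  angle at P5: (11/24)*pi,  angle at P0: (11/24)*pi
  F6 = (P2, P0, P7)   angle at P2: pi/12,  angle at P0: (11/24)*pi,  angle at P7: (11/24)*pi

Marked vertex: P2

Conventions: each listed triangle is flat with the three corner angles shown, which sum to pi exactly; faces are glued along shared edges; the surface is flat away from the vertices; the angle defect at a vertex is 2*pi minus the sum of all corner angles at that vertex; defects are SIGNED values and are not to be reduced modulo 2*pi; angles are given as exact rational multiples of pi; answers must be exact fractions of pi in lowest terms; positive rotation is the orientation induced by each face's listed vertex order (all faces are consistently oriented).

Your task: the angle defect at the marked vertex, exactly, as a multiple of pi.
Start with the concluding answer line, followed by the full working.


Answer: defect(P2) = pi/4

Sum of corner angles at P2: (7/4)*pi
defect = 2*pi - (7/4)*pi


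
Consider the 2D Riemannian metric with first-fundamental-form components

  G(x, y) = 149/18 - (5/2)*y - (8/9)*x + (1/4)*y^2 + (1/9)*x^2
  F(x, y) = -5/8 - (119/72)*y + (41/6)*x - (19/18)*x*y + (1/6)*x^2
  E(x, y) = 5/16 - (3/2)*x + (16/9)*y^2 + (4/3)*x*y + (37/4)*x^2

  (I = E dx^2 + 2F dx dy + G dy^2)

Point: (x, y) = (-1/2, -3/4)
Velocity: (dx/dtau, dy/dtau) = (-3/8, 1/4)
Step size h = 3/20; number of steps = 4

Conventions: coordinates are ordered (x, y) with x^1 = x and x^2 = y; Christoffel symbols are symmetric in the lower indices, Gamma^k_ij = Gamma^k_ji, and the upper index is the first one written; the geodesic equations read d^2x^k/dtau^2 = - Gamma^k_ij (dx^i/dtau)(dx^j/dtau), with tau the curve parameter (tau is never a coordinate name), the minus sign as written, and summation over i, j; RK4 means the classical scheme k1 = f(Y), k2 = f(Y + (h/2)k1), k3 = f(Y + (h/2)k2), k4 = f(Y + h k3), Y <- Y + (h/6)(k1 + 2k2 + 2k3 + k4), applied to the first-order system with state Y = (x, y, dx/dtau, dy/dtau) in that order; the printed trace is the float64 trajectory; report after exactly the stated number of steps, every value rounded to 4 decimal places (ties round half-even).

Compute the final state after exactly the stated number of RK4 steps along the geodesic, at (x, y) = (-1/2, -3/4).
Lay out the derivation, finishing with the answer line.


f(Y) = (dx/dtau, dy/dtau, -Gamma^x_ij Y'^i Y'^j, -Gamma^y_ij Y'^i Y'^j) with the Gammas evaluated at the stage position; h = 0.150000; intermediate values shown to 6 dp
step 0: x = -0.5000, y = -0.7500, dx/dtau = -0.3750, dy/dtau = 0.2500
step 1:
  k1: at (x, y) = (-0.500000, -0.750000), (dx/dtau, dy/dtau) = (-0.375000, 0.250000); Gamma_xxx = -0.810133, Gamma_xxy = -0.459092, Gamma_xyy = -0.264946, Gamma_yxx = 0.610092, Gamma_yxy = -0.181040, Gamma_yyy = -0.211203; k1 = (-0.375000, 0.250000, 0.044404, -0.106539)
  k2: at (x, y) = (-0.528125, -0.731250), (dx/dtau, dy/dtau) = (-0.371670, 0.242010); Gamma_xxx = -0.798361, Gamma_xxy = -0.443539, Gamma_xyy = -0.255721, Gamma_yxx = 0.593822, Gamma_yxy = -0.186698, Gamma_yyy = -0.214040; k2 = (-0.371670, 0.242010, 0.045471, -0.103080)
  k3: at (x, y) = (-0.527875, -0.731849), (dx/dtau, dy/dtau) = (-0.371590, 0.242269); Gamma_xxx = -0.798257, Gamma_xxy = -0.443653, Gamma_xyy = -0.255666, Gamma_yxx = 0.594111, Gamma_yxy = -0.186601, Gamma_yyy = -0.213947; k3 = (-0.371590, 0.242269, 0.045349, -0.103074)
  k4: at (x, y) = (-0.555738, -0.713660), (dx/dtau, dy/dtau) = (-0.368198, 0.234539); Gamma_xxx = -0.786773, Gamma_xxy = -0.428736, Gamma_xyy = -0.246650, Gamma_yxx = 0.578510, Gamma_yxy = -0.191649, Gamma_yyy = -0.216362; k4 = (-0.368198, 0.234539, 0.046182, -0.099627)
  Y <- Y + (h/6)(k1 + 2k2 + 2k3 + k4): x = -0.5557, y = -0.7137, dx/dtau = -0.3682, dy/dtau = 0.2345
step 2:
  k1: at (x, y) = (-0.555743, -0.713673), (dx/dtau, dy/dtau) = (-0.368194, 0.234538); Gamma_xxx = -0.786763, Gamma_xxy = -0.428733, Gamma_xyy = -0.246644, Gamma_yxx = 0.578513, Gamma_yxy = -0.191648, Gamma_yyy = -0.216359; k1 = (-0.368194, 0.234538, 0.046180, -0.099626)
  k2: at (x, y) = (-0.583357, -0.696082), (dx/dtau, dy/dtau) = (-0.364731, 0.227066); Gamma_xxx = -0.775527, Gamma_xxy = -0.414431, Gamma_xyy = -0.237826, Gamma_yxx = 0.563570, Gamma_yxy = -0.196126, Gamma_yyy = -0.218367; k2 = (-0.364731, 0.227066, 0.046785, -0.096198)
  k3: at (x, y) = (-0.583098, -0.696643), (dx/dtau, dy/dtau) = (-0.364686, 0.227323); Gamma_xxx = -0.775450, Gamma_xxy = -0.414552, Gamma_xyy = -0.237798, Gamma_yxx = 0.563849, Gamma_yxy = -0.196045, Gamma_yyy = -0.218287; k3 = (-0.364686, 0.227323, 0.046686, -0.096214)
  k4: at (x, y) = (-0.610446, -0.679574), (dx/dtau, dy/dtau) = (-0.361191, 0.220106); Gamma_xxx = -0.764499, Gamma_xxy = -0.400865, Gamma_xyy = -0.229224, Gamma_yxx = 0.549525, Gamma_yxy = -0.200012, Gamma_yyy = -0.219930; k4 = (-0.361191, 0.220106, 0.047103, -0.092838)
  Y <- Y + (h/6)(k1 + 2k2 + 2k3 + k4): x = -0.6104, y = -0.6796, dx/dtau = -0.3612, dy/dtau = 0.2201
step 3:
  k1: at (x, y) = (-0.610448, -0.679587), (dx/dtau, dy/dtau) = (-0.361189, 0.220106); Gamma_xxx = -0.764492, Gamma_xxy = -0.400864, Gamma_xyy = -0.229220, Gamma_yxx = 0.549529, Gamma_yxy = -0.200011, Gamma_yyy = -0.219928; k1 = (-0.361189, 0.220106, 0.047101, -0.092837)
  k2: at (x, y) = (-0.637538, -0.663079), (dx/dtau, dy/dtau) = (-0.357656, 0.213143); Gamma_xxx = -0.753790, Gamma_xxy = -0.387771, Gamma_xyy = -0.220880, Gamma_yxx = 0.535819, Gamma_yxy = -0.203501, Gamma_yyy = -0.221222; k2 = (-0.357656, 0.213143, 0.047337, -0.089517)
  k3: at (x, y) = (-0.637273, -0.663601), (dx/dtau, dy/dtau) = (-0.357638, 0.213392); Gamma_xxx = -0.753735, Gamma_xxy = -0.387893, Gamma_xyy = -0.220870, Gamma_yxx = 0.536084, Gamma_yxy = -0.203435, Gamma_yyy = -0.221154; k3 = (-0.357638, 0.213392, 0.047258, -0.089549)
  k4: at (x, y) = (-0.664094, -0.647578), (dx/dtau, dy/dtau) = (-0.354100, 0.206674); Gamma_xxx = -0.743311, Gamma_xxy = -0.375381, Gamma_xyy = -0.212793, Gamma_yxx = 0.522945, Gamma_yxy = -0.206501, Gamma_yyy = -0.222138; k4 = (-0.354100, 0.206674, 0.047348, -0.086307)
  Y <- Y + (h/6)(k1 + 2k2 + 2k3 + k4): x = -0.6641, y = -0.6476, dx/dtau = -0.3541, dy/dtau = 0.2067
step 4:
  k1: at (x, y) = (-0.664095, -0.647591), (dx/dtau, dy/dtau) = (-0.354098, 0.206674); Gamma_xxx = -0.743305, Gamma_xxy = -0.375380, Gamma_xyy = -0.212790, Gamma_yxx = 0.522949, Gamma_yxy = -0.206500, Gamma_yyy = -0.222136; k1 = (-0.354098, 0.206674, 0.047346, -0.086306)
  k2: at (x, y) = (-0.690653, -0.632090), (dx/dtau, dy/dtau) = (-0.350547, 0.200201); Gamma_xxx = -0.733127, Gamma_xxy = -0.363429, Gamma_xyy = -0.204964, Gamma_yxx = 0.510377, Gamma_yxy = -0.209173, Gamma_yyy = -0.222825; k2 = (-0.350547, 0.200201, 0.047293, -0.083145)
  k3: at (x, y) = (-0.690386, -0.632576), (dx/dtau, dy/dtau) = (-0.350551, 0.200438); Gamma_xxx = -0.733089, Gamma_xxy = -0.363548, Gamma_xyy = -0.204968, Gamma_yxx = 0.510627, Gamma_yxy = -0.209119, Gamma_yyy = -0.222769; k3 = (-0.350551, 0.200438, 0.047232, -0.083186)
  k4: at (x, y) = (-0.716678, -0.617525), (dx/dtau, dy/dtau) = (-0.347013, 0.194196); Gamma_xxx = -0.723178, Gamma_xxy = -0.352137, Gamma_xyy = -0.197411, Gamma_yxx = 0.498579, Gamma_yxy = -0.211443, Gamma_yyy = -0.223200; k4 = (-0.347013, 0.194196, 0.047068, -0.080118)
  Y <- Y + (h/6)(k1 + 2k2 + 2k3 + k4): x = -0.7167, y = -0.6175, dx/dtau = -0.3470, dy/dtau = 0.1942

Answer: x = -0.7167, y = -0.6175, dx/dtau = -0.3470, dy/dtau = 0.1942


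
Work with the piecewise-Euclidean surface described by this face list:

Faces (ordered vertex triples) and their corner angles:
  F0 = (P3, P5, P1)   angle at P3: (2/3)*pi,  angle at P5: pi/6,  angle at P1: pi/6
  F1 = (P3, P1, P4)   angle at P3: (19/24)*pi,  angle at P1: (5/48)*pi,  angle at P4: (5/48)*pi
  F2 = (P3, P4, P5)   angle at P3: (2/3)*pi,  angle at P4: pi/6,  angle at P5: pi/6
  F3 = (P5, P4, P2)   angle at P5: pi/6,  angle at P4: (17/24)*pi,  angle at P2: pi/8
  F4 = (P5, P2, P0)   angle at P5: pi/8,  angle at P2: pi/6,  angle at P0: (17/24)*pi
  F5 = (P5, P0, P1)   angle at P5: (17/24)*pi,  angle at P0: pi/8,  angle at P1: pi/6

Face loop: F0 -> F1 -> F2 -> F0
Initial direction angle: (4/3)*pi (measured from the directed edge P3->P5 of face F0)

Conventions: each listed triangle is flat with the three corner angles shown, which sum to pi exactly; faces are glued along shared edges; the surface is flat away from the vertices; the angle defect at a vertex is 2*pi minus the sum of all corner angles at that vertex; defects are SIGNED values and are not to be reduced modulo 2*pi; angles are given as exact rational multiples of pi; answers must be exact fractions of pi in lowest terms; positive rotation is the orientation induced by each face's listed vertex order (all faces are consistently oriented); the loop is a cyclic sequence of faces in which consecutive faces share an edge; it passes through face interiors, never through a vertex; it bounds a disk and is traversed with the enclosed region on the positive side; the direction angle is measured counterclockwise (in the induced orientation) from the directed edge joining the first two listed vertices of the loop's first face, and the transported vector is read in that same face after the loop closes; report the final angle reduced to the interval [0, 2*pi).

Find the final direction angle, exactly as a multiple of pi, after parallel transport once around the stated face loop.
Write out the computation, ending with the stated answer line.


enclosed vertex P3: corner angles sum to (17/8)*pi, defect = 2*pi - (17/8)*pi = -pi/8
holonomy = initial angle + sum of enclosed defects (mod 2*pi), positive in the induced orientation
final angle = (4/3)*pi - pi/8 = (29/24)*pi (mod 2*pi)

Answer: final direction angle = (29/24)*pi


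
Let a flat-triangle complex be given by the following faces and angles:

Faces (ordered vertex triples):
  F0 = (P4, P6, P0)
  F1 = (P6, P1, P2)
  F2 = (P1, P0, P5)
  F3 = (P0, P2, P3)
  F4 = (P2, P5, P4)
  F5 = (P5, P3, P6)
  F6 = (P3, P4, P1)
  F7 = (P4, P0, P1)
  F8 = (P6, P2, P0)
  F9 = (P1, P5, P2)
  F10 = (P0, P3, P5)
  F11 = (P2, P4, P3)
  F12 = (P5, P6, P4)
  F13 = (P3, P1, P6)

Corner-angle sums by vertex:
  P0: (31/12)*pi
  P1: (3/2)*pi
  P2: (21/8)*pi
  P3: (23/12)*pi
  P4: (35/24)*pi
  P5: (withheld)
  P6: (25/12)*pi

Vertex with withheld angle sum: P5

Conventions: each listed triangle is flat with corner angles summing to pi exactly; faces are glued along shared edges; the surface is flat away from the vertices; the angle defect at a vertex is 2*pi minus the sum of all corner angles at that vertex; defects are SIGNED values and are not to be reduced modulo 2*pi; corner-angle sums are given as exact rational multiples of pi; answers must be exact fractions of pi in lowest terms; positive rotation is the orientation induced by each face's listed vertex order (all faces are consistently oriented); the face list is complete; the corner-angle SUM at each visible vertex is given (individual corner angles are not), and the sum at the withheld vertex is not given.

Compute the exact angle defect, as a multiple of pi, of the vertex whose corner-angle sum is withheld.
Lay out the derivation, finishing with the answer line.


V = 7, E = 21, F = 14; chi = V - E + F = 0
Gauss-Bonnet: total defect = 2*pi*chi = 0; visible defects sum to -pi/6

Answer: defect(P5) = pi/6


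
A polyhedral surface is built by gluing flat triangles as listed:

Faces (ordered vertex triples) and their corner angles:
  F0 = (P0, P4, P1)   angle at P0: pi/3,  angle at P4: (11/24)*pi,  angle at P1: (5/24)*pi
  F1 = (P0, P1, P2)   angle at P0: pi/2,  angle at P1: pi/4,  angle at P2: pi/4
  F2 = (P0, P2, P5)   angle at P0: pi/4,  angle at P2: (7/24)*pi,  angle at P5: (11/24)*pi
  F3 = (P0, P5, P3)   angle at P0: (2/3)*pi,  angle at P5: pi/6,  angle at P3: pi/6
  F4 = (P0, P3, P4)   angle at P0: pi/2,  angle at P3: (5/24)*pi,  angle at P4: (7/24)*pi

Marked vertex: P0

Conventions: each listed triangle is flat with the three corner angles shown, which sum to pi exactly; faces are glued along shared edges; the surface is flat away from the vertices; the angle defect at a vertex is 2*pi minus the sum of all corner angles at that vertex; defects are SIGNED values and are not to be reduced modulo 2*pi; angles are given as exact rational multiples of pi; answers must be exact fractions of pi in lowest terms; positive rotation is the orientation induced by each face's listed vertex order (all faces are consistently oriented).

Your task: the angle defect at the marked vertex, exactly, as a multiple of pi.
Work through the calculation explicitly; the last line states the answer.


Sum of corner angles at P0: (9/4)*pi
defect = 2*pi - (9/4)*pi

Answer: defect(P0) = -pi/4


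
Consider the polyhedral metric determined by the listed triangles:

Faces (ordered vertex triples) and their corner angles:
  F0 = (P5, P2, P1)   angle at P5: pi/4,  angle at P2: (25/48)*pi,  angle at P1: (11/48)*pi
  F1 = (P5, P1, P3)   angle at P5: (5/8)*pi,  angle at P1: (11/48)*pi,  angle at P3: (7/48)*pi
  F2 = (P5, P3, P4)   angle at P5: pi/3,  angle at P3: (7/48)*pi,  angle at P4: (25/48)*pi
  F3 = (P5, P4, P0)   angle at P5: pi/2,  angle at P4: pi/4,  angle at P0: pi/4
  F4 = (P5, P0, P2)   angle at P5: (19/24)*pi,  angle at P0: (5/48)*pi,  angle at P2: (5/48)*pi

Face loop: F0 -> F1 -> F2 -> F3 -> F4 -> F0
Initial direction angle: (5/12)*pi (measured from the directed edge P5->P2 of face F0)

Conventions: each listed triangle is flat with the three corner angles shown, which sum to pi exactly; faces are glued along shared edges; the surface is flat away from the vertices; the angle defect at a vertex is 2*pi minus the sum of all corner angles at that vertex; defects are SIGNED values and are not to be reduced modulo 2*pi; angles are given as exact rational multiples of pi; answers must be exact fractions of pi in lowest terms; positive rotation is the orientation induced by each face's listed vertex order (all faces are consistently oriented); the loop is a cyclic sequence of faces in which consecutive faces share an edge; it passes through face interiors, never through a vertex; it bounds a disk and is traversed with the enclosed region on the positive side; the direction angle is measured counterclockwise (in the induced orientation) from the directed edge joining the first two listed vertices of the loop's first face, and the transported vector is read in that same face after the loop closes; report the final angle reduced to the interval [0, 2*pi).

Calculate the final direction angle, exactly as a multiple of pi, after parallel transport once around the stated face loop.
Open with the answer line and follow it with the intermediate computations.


Answer: final direction angle = (23/12)*pi

enclosed vertex P5: corner angles sum to (5/2)*pi, defect = 2*pi - (5/2)*pi = -pi/2
summing the enclosed defects onto the initial angle, mod 2*pi in the induced orientation:
final angle = (5/12)*pi - pi/2 = (23/12)*pi (mod 2*pi)


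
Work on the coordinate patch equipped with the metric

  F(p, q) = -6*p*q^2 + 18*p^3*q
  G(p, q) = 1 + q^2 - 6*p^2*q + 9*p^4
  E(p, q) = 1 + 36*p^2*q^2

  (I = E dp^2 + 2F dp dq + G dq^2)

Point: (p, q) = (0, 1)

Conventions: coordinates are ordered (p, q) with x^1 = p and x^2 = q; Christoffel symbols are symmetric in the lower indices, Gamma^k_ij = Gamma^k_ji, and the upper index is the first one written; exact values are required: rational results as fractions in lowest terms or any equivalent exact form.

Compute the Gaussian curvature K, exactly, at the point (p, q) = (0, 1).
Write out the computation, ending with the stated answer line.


E = 1, F = 0, G = 2, EG - F^2 = 2 at the point
E_p = 0, E_q = 0, F_p = -6, F_q = 0, G_p = 0, G_q = 2
E_qq = 0, F_pq = -12, G_pp = -12
Evaluate Brioschi's two determinant matrices M1, M2 and divide by (EG - F^2)^2.
M1 = [[-E_qq/2 + F_pq - G_pp/2, E_p/2, F_p - E_q/2], [F_q - G_p/2, E, F], [G_q/2, F, G]] = [[-6, 0, -6], [0, 1, 0], [1, 0, 2]]; det M1 = -6
M2 = [[0, E_q/2, G_p/2], [E_q/2, E, F], [G_p/2, F, G]] = [[0, 0, 0], [0, 1, 0], [0, 0, 2]]; det M2 = 0
det M1 - det M2 = -6; K = -6 / (2)^2 = -3/2

Answer: K = -3/2


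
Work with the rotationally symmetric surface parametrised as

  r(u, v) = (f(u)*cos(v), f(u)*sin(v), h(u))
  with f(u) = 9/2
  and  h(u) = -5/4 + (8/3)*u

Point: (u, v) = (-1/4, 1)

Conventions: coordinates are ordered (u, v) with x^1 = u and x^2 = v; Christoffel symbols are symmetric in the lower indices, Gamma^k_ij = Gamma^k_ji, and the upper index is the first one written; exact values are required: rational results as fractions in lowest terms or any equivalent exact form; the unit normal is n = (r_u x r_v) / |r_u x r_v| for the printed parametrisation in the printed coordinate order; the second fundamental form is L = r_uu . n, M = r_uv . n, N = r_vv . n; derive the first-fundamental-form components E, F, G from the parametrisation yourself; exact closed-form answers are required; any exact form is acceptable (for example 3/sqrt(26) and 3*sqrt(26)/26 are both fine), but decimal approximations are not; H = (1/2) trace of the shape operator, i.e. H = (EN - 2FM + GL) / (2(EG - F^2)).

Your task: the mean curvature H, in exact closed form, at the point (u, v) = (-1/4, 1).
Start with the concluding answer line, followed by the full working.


Answer: H = 1/9

f = 9/2, f' = 0, f'' = 0, h' = 8/3, h'' = 0
E = 64/9, F = 0, G = 81/4; answer radicand W^2 = 64/9
unnormalised second-form numerators: l = 0, m = 0, n = 12; L = l/sqrt(64/9), and similarly M = m/sqrt(W^2), N = n/sqrt(W^2)
H = (E*n - 2*F*m + G*l) / (2*(EG - F^2)*sqrt(W^2)); E*n - 2*F*m + G*l = 256/3, EG - F^2 = 144, so H = (8/27)/sqrt(64/9)


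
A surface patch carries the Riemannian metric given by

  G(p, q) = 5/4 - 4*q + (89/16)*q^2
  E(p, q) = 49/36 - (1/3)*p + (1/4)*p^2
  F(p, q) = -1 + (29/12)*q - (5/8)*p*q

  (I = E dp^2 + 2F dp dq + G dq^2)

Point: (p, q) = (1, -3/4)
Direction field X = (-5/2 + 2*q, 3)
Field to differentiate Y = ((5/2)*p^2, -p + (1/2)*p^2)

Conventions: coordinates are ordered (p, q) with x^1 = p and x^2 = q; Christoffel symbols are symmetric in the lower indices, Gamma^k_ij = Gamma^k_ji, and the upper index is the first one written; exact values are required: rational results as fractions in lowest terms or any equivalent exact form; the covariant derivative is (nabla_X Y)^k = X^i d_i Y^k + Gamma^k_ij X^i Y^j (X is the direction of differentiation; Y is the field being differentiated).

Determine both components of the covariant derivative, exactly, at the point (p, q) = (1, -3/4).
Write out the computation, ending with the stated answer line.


E = 23/18, F = -75/32, G = 1889/256 at the point
E_p = 1/6, E_q = 0, F_p = 15/32, F_q = 43/24, G_p = 0, G_q = -395/32
EG - F^2 = 36269/9216;  g^inv = (9216/36269) * [[1889/256, 75/32], [75/32, 23/18]]
first-kind symbols [ij,l] = (1/2)(d_i g_jl + d_j g_il - d_l g_ij): [pp,p] = E_p/2 = 1/12, [pp,q] = F_p - E_q/2 = 15/32, [pq,p] = E_q/2 = 0, [pq,q] = G_p/2 = 0, [qq,p] = F_q - G_p/2 = 43/24, [qq,q] = G_q/2 = -395/64
Gamma^p_ij = (G*[ij,p] - F*[ij,q])/(EG - F^2), Gamma^q_ij = (E*[ij,q] - F*[ij,p])/(EG - F^2)
Gamma_ppp = 15792/36269, Gamma_ppq = 0, Gamma_pqq = -11472/36269, Gamma_qpp = 7320/36269, Gamma_qpq = 0, Gamma_qqq = -33980/36269
X = (-4, 3), Y = (5/2, -1/2) at the point

Answer: (nabla_X Y)^p = -866092/36269, (nabla_X Y)^q = -22230/36269


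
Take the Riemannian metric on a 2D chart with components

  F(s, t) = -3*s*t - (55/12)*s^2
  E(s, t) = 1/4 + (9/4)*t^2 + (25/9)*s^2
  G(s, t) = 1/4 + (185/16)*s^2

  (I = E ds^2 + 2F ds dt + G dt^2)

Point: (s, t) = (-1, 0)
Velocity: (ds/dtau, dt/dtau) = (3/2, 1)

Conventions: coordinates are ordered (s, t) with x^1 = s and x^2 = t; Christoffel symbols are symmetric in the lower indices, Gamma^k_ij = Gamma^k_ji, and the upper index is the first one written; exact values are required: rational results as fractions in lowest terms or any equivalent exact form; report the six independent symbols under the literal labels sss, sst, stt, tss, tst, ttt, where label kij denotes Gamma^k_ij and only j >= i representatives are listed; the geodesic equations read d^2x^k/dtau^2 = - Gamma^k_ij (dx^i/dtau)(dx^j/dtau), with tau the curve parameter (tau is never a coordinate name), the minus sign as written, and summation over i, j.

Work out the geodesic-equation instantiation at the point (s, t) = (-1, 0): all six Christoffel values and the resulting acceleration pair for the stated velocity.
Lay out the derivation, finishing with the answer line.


E = 109/36, F = -55/12, G = 189/16 at the point
E_s = -50/9, E_t = 0, F_s = 55/6, F_t = 3, G_s = -185/8, G_t = 0
EG - F^2 = 8501/576;  g^inv = (576/8501) * [[189/16, 55/12], [55/12, 109/36]]
first-kind symbols [ij,l] = (1/2)(d_i g_jl + d_j g_il - d_l g_ij): [ss,s] = E_s/2 = -25/9, [ss,t] = F_s - E_t/2 = 55/6, [st,s] = E_t/2 = 0, [st,t] = G_s/2 = -185/16, [tt,s] = F_t - G_s/2 = 233/16, [tt,t] = G_t/2 = 0
Gamma^s_ij = (G*[ij,s] - F*[ij,t])/(EG - F^2), Gamma^t_ij = (E*[ij,t] - F*[ij,s])/(EG - F^2)
Gamma_sss = 5300/8501, Gamma_sst = -30525/8501, Gamma_stt = 396333/34004, Gamma_tss = 25960/25503, Gamma_tst = -20165/8501, Gamma_ttt = 38445/8501
d^2s/dtau^2 = -(Gamma_sss*(3/2)^2 + 2*Gamma_sst*(3/2)*(1) + Gamma_stt*(1)^2) = -77733/34004
d^2t/dtau^2 = -(Gamma_tss*(3/2)^2 + 2*Gamma_tst*(3/2)*(1) + Gamma_ttt*(1)^2) = 2580/8501

Answer: Gamma_sss = 5300/8501, Gamma_sst = -30525/8501, Gamma_stt = 396333/34004, Gamma_tss = 25960/25503, Gamma_tst = -20165/8501, Gamma_ttt = 38445/8501; accelerations (d^2s/dtau^2, d^2t/dtau^2) = (-77733/34004, 2580/8501)


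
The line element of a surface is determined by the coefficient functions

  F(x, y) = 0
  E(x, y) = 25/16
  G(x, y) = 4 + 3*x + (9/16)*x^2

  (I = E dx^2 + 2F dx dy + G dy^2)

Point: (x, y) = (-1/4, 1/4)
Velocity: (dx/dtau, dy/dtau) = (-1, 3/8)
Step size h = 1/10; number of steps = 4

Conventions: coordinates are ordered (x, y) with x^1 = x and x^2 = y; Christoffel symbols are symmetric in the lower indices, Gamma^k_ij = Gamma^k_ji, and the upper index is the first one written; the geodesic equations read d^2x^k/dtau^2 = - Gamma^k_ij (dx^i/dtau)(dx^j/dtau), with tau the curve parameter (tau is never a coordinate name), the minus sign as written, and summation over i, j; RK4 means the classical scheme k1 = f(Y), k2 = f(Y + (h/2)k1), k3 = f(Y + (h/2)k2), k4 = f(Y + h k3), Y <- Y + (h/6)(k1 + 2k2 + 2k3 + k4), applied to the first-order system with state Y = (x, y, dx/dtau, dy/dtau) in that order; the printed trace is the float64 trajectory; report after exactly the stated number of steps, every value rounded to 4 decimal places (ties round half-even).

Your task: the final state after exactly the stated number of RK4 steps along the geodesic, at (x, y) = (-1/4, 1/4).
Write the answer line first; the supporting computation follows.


Answer: x = -0.6383, y = 0.4291, dx/dtau = -0.9359, dy/dtau = 0.5323

f(Y) = (dx/dtau, dy/dtau, -Gamma^x_ij Y'^i Y'^j, -Gamma^y_ij Y'^i Y'^j) with the Gammas evaluated at the stage position; h = 0.100000; intermediate values shown to 6 dp
step 0: x = -0.2500, y = 0.2500, dx/dtau = -1.0000, dy/dtau = 0.3750
step 1:
  k1: at (x, y) = (-0.250000, 0.250000), (dx/dtau, dy/dtau) = (-1.000000, 0.375000); Gamma_xxx = 0.000000, Gamma_xxy = 0.000000, Gamma_xyy = -0.870000, Gamma_yxx = 0.000000, Gamma_yxy = 0.413793, Gamma_yyy = 0.000000; k1 = (-1.000000, 0.375000, 0.122344, 0.310345)
  k2: at (x, y) = (-0.300000, 0.268750), (dx/dtau, dy/dtau) = (-0.993883, 0.390517); Gamma_xxx = 0.000000, Gamma_xxy = 0.000000, Gamma_xyy = -0.852000, Gamma_yxx = 0.000000, Gamma_yxy = 0.422535, Gamma_yyy = 0.000000; k2 = (-0.993883, 0.390517, 0.129933, 0.327996)
  k3: at (x, y) = (-0.299694, 0.269526), (dx/dtau, dy/dtau) = (-0.993503, 0.391400); Gamma_xxx = 0.000000, Gamma_xxy = 0.000000, Gamma_xyy = -0.852110, Gamma_yxx = 0.000000, Gamma_yxy = 0.422481, Gamma_yyy = 0.000000; k3 = (-0.993503, 0.391400, 0.130538, 0.328569)
  k4: at (x, y) = (-0.349350, 0.289140), (dx/dtau, dy/dtau) = (-0.986946, 0.407857); Gamma_xxx = 0.000000, Gamma_xxy = 0.000000, Gamma_xyy = -0.834234, Gamma_yxx = 0.000000, Gamma_yxy = 0.431534, Gamma_yyy = 0.000000; k4 = (-0.986946, 0.407857, 0.138773, 0.347413)
  Y <- Y + (h/6)(k1 + 2k2 + 2k3 + k4): x = -0.3494, y = 0.2891, dx/dtau = -0.9870, dy/dtau = 0.4078
step 2:
  k1: at (x, y) = (-0.349362, 0.289112), (dx/dtau, dy/dtau) = (-0.986966, 0.407848); Gamma_xxx = 0.000000, Gamma_xxy = 0.000000, Gamma_xyy = -0.834230, Gamma_yxx = 0.000000, Gamma_yxy = 0.431536, Gamma_yyy = 0.000000; k1 = (-0.986966, 0.407848, 0.138766, 0.347414)
  k2: at (x, y) = (-0.398710, 0.309504), (dx/dtau, dy/dtau) = (-0.980027, 0.425219); Gamma_xxx = 0.000000, Gamma_xxy = 0.000000, Gamma_xyy = -0.816464, Gamma_yxx = 0.000000, Gamma_yxy = 0.440926, Gamma_yyy = 0.000000; k2 = (-0.980027, 0.425219, 0.147626, 0.367490)
  k3: at (x, y) = (-0.398363, 0.310372), (dx/dtau, dy/dtau) = (-0.979584, 0.426223); Gamma_xxx = 0.000000, Gamma_xxy = 0.000000, Gamma_xyy = -0.816589, Gamma_yxx = 0.000000, Gamma_yxy = 0.440858, Gamma_yyy = 0.000000; k3 = (-0.979584, 0.426223, 0.148346, 0.368135)
  k4: at (x, y) = (-0.447320, 0.331734), (dx/dtau, dy/dtau) = (-0.972131, 0.444662); Gamma_xxx = 0.000000, Gamma_xxy = 0.000000, Gamma_xyy = -0.798965, Gamma_yxx = 0.000000, Gamma_yxy = 0.450583, Gamma_yyy = 0.000000; k4 = (-0.972131, 0.444662, 0.157974, 0.389547)
  Y <- Y + (h/6)(k1 + 2k2 + 2k3 + k4): x = -0.4473, y = 0.3317, dx/dtau = -0.9722, dy/dtau = 0.4447
step 3:
  k1: at (x, y) = (-0.447334, 0.331701), (dx/dtau, dy/dtau) = (-0.972154, 0.444652); Gamma_xxx = 0.000000, Gamma_xxy = 0.000000, Gamma_xyy = -0.798960, Gamma_yxx = 0.000000, Gamma_yxy = 0.450586, Gamma_yyy = 0.000000; k1 = (-0.972154, 0.444652, 0.157966, 0.389550)
  k2: at (x, y) = (-0.495942, 0.353934), (dx/dtau, dy/dtau) = (-0.964256, 0.464129); Gamma_xxx = 0.000000, Gamma_xxy = 0.000000, Gamma_xyy = -0.781461, Gamma_yxx = 0.000000, Gamma_yxy = 0.460676, Gamma_yyy = 0.000000; k2 = (-0.964256, 0.464129, 0.168339, 0.412341)
  k3: at (x, y) = (-0.495547, 0.354908), (dx/dtau, dy/dtau) = (-0.963737, 0.465269); Gamma_xxx = 0.000000, Gamma_xxy = 0.000000, Gamma_xyy = -0.781603, Gamma_yxx = 0.000000, Gamma_yxy = 0.460592, Gamma_yyy = 0.000000; k3 = (-0.963737, 0.465269, 0.169198, 0.413056)
  k4: at (x, y) = (-0.543708, 0.378228), (dx/dtau, dy/dtau) = (-0.955235, 0.485957); Gamma_xxx = 0.000000, Gamma_xxy = 0.000000, Gamma_xyy = -0.764265, Gamma_yxx = 0.000000, Gamma_yxy = 0.471041, Gamma_yyy = 0.000000; k4 = (-0.955235, 0.485957, 0.180485, 0.437317)
  Y <- Y + (h/6)(k1 + 2k2 + 2k3 + k4): x = -0.5437, y = 0.3782, dx/dtau = -0.9553, dy/dtau = 0.4859
step 4:
  k1: at (x, y) = (-0.543724, 0.378191), (dx/dtau, dy/dtau) = (-0.955262, 0.485946); Gamma_xxx = 0.000000, Gamma_xxy = 0.000000, Gamma_xyy = -0.764260, Gamma_yxx = 0.000000, Gamma_yxy = 0.471044, Gamma_yyy = 0.000000; k1 = (-0.955262, 0.485946, 0.180475, 0.437323)
  k2: at (x, y) = (-0.591487, 0.402489), (dx/dtau, dy/dtau) = (-0.946238, 0.507812); Gamma_xxx = 0.000000, Gamma_xxy = 0.000000, Gamma_xyy = -0.747065, Gamma_yxx = 0.000000, Gamma_yxy = 0.481886, Gamma_yyy = 0.000000; k2 = (-0.946238, 0.507812, 0.192648, 0.463103)
  k3: at (x, y) = (-0.591035, 0.403582), (dx/dtau, dy/dtau) = (-0.945630, 0.509101); Gamma_xxx = 0.000000, Gamma_xxy = 0.000000, Gamma_xyy = -0.747227, Gamma_yxx = 0.000000, Gamma_yxy = 0.481781, Gamma_yyy = 0.000000; k3 = (-0.945630, 0.509101, 0.193669, 0.463879)
  k4: at (x, y) = (-0.638287, 0.429102), (dx/dtau, dy/dtau) = (-0.935895, 0.532334); Gamma_xxx = 0.000000, Gamma_xxy = 0.000000, Gamma_xyy = -0.730217, Gamma_yxx = 0.000000, Gamma_yxy = 0.493004, Gamma_yyy = 0.000000; k4 = (-0.935895, 0.532334, 0.206928, 0.491238)
  Y <- Y + (h/6)(k1 + 2k2 + 2k3 + k4): x = -0.6383, y = 0.4291, dx/dtau = -0.9359, dy/dtau = 0.5323


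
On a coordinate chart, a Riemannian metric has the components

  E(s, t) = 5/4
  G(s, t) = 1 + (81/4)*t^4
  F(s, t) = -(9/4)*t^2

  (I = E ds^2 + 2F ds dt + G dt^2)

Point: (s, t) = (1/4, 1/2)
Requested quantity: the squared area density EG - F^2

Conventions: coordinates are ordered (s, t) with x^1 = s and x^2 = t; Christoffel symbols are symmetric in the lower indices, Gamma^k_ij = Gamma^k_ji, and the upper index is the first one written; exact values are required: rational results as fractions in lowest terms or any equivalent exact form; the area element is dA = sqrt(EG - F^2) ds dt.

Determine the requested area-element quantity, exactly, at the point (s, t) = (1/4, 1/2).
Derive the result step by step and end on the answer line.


E = 5/4, F = -9/16, G = 145/64; EG - F^2 = 161/64

Answer: EG - F^2 = 161/64


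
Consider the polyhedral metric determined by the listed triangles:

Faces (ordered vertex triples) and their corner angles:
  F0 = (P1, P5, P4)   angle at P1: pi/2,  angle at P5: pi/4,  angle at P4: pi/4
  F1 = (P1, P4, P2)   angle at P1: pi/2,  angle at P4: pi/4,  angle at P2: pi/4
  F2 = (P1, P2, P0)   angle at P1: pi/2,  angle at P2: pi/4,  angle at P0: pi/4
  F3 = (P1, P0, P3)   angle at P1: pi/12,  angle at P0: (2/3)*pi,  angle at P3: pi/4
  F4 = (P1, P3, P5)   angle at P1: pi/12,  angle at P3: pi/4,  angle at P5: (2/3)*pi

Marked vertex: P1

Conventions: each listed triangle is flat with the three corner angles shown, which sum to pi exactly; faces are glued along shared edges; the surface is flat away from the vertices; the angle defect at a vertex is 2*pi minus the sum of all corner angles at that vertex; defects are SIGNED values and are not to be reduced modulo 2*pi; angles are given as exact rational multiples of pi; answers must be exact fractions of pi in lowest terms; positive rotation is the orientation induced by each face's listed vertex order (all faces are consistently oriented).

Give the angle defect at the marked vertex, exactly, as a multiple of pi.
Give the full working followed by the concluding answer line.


Sum of corner angles at P1: (5/3)*pi
defect = 2*pi - (5/3)*pi

Answer: defect(P1) = pi/3


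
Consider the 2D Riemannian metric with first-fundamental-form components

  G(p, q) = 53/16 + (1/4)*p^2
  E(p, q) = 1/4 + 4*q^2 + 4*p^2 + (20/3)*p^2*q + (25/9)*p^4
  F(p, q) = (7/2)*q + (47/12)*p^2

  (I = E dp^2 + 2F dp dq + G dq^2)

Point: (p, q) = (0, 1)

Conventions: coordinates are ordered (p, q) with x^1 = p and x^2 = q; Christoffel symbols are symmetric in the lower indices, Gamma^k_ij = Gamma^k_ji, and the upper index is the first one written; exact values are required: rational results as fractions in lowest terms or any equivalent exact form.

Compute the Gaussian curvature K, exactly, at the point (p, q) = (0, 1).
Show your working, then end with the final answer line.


E = 17/4, F = 7/2, G = 53/16, EG - F^2 = 117/64 at the point
E_p = 0, E_q = 8, F_p = 0, F_q = 7/2, G_p = 0, G_q = 0
E_qq = 8, F_pq = 0, G_pp = 1/2
By Brioschi, K is (det M1 - det M2) divided by (EG - F^2) squared.
M1 = [[-E_qq/2 + F_pq - G_pp/2, E_p/2, F_p - E_q/2], [F_q - G_p/2, E, F], [G_q/2, F, G]] = [[-17/4, 0, -4], [7/2, 17/4, 7/2], [0, 7/2, 53/16]]; det M1 = -14533/256
M2 = [[0, E_q/2, G_p/2], [E_q/2, E, F], [G_p/2, F, G]] = [[0, 4, 0], [4, 17/4, 7/2], [0, 7/2, 53/16]]; det M2 = -53
det M1 - det M2 = -965/256; K = -965/256 / (117/64)^2 = -15440/13689

Answer: K = -15440/13689


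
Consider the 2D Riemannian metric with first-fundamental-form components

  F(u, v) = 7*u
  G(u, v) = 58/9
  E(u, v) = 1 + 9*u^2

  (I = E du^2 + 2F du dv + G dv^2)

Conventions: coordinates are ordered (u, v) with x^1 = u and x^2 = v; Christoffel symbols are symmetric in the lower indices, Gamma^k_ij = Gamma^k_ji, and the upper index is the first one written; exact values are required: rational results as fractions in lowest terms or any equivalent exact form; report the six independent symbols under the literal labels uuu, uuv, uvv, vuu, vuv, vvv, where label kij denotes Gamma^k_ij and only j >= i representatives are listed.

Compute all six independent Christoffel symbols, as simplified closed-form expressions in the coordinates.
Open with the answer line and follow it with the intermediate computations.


Answer: Gamma_uuu = 81*u/(81*u^2 + 58), Gamma_uuv = 0, Gamma_uvv = 0, Gamma_vuu = 63/(81*u^2 + 58), Gamma_vuv = 0, Gamma_vvv = 0

E = 1 + 9*u^2; F = 7*u; G = 58/9
Gamma^k_ij = (1/2) g^{kl} (d_i g_jl + d_j g_il - d_l g_ij), with g^inv = (1/(EG-F^2)) [[G, -F], [-F, E]]
first partials: E_u = 18*u, E_v = 0, F_u = 7, F_v = 0, G_u = 0, G_v = 0
D = EG - F^2 = 58/9 + 9*u^2
expanded: Gamma^u_uu = (G E_u - 2F F_u + F E_v)/(2D), Gamma^u_uv = (G E_v - F G_u)/(2D), Gamma^u_vv = (2G F_v - G G_u - F G_v)/(2D), Gamma^v_uu = (2E F_u - E E_v - F E_u)/(2D), Gamma^v_uv = (E G_u - F E_v)/(2D), Gamma^v_vv = (E G_v - 2F F_v + F G_u)/(2D); substitute and cancel common factors
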